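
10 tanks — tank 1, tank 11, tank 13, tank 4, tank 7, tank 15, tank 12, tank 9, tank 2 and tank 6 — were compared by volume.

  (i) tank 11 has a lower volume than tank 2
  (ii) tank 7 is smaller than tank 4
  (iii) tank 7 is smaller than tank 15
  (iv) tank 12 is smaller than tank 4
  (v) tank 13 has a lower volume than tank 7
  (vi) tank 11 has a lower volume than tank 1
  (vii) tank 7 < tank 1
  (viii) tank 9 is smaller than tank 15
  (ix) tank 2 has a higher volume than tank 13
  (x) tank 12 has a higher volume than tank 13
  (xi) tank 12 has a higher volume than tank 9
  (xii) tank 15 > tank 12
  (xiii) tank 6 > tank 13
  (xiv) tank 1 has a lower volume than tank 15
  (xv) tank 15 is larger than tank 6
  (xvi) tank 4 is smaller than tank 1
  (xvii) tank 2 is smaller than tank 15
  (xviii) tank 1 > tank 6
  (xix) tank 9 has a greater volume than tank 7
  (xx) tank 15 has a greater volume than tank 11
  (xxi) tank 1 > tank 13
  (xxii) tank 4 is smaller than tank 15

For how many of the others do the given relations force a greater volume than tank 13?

Directly above tank 13: tank 7, tank 12, tank 2, tank 6, tank 1.
One step further: tank 9, tank 4, tank 15 (8 so far).
No other element is forced above tank 13 by the given relations, so the count is 8.

8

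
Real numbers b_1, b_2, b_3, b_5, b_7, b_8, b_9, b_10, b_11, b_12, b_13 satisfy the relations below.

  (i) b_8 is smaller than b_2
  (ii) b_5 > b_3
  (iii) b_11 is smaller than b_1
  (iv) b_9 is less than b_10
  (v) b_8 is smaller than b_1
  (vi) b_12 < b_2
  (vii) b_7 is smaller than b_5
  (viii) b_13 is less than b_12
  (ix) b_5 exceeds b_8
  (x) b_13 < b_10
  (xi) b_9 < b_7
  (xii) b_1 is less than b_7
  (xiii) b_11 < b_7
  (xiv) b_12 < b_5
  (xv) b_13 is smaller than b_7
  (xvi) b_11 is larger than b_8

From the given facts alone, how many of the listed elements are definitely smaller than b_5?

From b_5 the given relations immediately reach b_8, b_3, b_12, b_7.
From those, b_13, b_11, b_1, b_9 — 8 in total.
No other element is forced below b_5 by the given relations, so the count is 8.

8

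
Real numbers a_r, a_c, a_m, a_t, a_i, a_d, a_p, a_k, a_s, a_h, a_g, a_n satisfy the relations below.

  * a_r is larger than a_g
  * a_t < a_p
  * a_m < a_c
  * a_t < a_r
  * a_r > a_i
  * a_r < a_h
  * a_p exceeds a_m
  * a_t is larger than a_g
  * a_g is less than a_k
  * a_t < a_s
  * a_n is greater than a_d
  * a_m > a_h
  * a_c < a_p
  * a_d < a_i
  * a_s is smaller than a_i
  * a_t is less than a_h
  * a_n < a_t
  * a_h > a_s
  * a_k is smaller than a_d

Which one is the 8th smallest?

a_r

Piecing the relations together gives one ordering: a_g < a_k < a_d < a_n < a_t < a_s < a_i < a_r < a_h < a_m < a_c < a_p.
Counting 8 from the smallest end gives a_r.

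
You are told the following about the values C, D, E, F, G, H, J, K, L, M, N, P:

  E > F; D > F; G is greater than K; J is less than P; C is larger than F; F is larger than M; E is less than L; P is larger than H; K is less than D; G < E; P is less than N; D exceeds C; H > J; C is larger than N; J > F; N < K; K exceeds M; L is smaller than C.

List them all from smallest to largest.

Nothing is placed below M, so it is least; from there M < F; F < J; J < H; H < P; P < N; N < K; K < G; G < E; E < L; L < C; C < D, each given directly.

M < F < J < H < P < N < K < G < E < L < C < D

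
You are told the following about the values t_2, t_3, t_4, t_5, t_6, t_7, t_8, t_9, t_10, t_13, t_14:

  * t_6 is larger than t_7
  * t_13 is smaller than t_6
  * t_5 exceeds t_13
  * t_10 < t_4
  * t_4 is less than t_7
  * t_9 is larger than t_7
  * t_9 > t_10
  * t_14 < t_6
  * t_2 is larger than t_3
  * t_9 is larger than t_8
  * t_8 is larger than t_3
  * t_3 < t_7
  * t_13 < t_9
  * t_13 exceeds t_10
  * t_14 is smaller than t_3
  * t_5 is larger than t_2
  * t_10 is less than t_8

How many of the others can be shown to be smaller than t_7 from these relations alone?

From t_7 the given relations immediately reach t_3, t_4.
From those, t_10, t_14 — 4 in total.
No other element is forced below t_7 by the given relations, so the count is 4.

4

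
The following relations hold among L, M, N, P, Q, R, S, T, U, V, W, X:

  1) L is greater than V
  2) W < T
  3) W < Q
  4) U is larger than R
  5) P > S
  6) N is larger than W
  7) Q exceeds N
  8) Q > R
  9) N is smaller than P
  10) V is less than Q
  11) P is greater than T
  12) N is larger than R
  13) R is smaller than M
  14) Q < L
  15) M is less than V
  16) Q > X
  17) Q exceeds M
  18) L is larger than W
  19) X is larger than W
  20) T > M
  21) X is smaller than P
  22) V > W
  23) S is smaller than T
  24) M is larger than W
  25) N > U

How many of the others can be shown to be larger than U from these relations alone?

From U the given relations immediately reach N.
From those, Q, P — 3 in total.
From those, L — 4 in total.
Nothing else is reachable above U; 4 in all.

4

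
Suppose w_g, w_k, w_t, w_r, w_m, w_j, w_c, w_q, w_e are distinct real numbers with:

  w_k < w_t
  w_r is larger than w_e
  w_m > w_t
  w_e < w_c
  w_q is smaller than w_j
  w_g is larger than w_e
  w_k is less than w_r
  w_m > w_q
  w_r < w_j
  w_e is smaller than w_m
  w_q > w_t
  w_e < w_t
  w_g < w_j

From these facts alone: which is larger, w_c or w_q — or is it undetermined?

Following every chain through w_c: below w_c we get w_e.
w_q is not reached, and no chain runs the other way from w_q to w_c.
So the given relations leave the order of w_c and w_q undetermined.

undetermined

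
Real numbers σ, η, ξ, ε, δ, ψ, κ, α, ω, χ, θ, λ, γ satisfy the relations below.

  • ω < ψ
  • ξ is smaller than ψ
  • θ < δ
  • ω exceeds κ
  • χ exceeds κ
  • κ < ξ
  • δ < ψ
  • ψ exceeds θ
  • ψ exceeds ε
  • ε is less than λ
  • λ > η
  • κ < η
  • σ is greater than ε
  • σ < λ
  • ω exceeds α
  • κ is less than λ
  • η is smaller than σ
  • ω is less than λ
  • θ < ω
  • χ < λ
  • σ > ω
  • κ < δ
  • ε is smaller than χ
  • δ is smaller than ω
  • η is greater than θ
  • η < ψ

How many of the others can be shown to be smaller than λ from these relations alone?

From λ the given relations immediately reach κ, ε, η, ω, χ, σ.
From those, α, θ, δ — 9 in total.
No other element is forced below λ by the given relations, so the count is 9.

9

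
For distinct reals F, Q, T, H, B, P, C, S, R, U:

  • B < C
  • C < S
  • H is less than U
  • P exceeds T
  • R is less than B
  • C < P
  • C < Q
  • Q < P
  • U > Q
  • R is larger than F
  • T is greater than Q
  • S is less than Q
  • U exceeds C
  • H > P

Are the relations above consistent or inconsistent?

Every relation is compatible with F < R < B < C < S < Q < T < P < H < U; the set is consistent.

consistent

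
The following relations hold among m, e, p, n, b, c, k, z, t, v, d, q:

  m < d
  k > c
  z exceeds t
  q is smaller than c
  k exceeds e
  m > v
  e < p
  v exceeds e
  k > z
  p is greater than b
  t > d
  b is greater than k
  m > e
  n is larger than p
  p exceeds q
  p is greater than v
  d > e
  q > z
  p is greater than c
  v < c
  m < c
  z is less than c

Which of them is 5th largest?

c

Chaining the given pairs: e < v < m < d < t < z < q < c < k < b < p < n.
Counting 5 from the largest end gives c.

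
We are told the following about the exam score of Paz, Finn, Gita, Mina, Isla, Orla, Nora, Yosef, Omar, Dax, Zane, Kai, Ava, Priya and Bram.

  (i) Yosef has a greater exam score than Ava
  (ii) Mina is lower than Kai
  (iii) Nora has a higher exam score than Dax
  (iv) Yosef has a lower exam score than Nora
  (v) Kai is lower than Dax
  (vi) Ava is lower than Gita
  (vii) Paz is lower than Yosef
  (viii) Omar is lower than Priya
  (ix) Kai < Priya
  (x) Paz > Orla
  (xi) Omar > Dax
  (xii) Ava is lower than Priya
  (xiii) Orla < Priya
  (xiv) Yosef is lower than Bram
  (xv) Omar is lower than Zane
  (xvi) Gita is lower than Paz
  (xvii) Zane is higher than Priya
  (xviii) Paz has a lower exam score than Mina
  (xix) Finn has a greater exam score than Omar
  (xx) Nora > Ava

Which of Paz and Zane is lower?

Paz

Following the relations from Paz: Paz < Mina < Kai < Dax < Omar < Priya < Zane.
So Paz < Zane; Paz is the lower of the two.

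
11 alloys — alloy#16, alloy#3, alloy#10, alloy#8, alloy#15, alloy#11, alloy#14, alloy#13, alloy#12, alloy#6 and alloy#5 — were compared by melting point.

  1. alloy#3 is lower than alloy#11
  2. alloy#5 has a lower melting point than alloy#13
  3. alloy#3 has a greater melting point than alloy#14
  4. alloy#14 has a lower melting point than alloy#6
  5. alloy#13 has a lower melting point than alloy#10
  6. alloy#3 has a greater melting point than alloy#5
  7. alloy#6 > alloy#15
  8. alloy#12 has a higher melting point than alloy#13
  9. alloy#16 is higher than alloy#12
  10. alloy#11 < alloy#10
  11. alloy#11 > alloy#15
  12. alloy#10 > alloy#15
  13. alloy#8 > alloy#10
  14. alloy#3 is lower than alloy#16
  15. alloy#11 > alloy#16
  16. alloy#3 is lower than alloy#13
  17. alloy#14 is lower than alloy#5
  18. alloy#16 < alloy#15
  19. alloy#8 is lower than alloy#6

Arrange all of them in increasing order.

Each adjacent pair is fixed by a given relation: alloy#14 < alloy#5; alloy#5 < alloy#3; alloy#3 < alloy#13; alloy#13 < alloy#12; alloy#12 < alloy#16; alloy#16 < alloy#15; alloy#15 < alloy#11; alloy#11 < alloy#10; alloy#10 < alloy#8; alloy#8 < alloy#6. Chaining them end to end gives the full order.

alloy#14 < alloy#5 < alloy#3 < alloy#13 < alloy#12 < alloy#16 < alloy#15 < alloy#11 < alloy#10 < alloy#8 < alloy#6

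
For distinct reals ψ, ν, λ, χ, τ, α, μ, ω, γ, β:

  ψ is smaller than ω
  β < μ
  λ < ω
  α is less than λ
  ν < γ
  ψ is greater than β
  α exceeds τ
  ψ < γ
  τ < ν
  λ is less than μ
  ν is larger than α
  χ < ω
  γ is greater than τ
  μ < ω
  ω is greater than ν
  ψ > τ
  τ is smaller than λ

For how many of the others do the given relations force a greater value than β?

From β the given relations immediately reach ψ, μ.
From those, γ, ω — 4 in total.
No other element is forced above β by the given relations, so the count is 4.

4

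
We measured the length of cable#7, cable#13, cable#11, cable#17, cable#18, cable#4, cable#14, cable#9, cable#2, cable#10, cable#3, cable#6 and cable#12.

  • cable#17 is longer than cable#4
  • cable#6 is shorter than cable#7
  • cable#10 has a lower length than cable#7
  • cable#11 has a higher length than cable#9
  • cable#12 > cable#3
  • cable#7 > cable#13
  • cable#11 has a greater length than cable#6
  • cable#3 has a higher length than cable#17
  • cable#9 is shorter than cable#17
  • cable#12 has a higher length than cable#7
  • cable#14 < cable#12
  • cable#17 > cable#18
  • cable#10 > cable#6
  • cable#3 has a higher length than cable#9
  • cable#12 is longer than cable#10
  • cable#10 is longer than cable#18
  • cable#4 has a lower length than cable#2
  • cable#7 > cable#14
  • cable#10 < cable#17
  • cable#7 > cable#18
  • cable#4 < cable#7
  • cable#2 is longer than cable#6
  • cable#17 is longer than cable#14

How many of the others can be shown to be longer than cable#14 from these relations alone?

4

Directly above cable#14: cable#17, cable#7, cable#12.
One step further: cable#3 (4 so far).
No other element is forced above cable#14 by the given relations, so the count is 4.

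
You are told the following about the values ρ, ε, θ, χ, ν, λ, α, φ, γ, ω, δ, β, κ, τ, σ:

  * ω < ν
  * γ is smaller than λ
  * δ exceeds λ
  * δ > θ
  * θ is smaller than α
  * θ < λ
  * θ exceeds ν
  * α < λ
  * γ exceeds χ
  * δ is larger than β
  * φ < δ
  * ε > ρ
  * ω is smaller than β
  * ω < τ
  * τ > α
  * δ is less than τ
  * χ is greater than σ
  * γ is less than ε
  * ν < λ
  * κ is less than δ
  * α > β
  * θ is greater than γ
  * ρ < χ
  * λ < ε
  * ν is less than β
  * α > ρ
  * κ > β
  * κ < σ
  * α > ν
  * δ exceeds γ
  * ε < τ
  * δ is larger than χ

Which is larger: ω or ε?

Chaining the given relations: ω < ν < β < κ < σ < χ < γ < θ < α < λ < ε.
So ω < ε; ε is the larger of the two.

ε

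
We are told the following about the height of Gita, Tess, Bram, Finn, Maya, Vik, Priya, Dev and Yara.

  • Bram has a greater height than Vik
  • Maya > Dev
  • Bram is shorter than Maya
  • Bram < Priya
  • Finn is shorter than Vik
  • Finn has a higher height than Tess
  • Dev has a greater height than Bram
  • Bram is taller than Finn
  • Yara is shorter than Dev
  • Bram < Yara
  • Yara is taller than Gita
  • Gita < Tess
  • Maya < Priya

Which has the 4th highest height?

The consecutive relations fix a unique order: Gita < Tess < Finn < Vik < Bram < Yara < Dev < Maya < Priya.
Counting 4 from the largest end gives Yara.

Yara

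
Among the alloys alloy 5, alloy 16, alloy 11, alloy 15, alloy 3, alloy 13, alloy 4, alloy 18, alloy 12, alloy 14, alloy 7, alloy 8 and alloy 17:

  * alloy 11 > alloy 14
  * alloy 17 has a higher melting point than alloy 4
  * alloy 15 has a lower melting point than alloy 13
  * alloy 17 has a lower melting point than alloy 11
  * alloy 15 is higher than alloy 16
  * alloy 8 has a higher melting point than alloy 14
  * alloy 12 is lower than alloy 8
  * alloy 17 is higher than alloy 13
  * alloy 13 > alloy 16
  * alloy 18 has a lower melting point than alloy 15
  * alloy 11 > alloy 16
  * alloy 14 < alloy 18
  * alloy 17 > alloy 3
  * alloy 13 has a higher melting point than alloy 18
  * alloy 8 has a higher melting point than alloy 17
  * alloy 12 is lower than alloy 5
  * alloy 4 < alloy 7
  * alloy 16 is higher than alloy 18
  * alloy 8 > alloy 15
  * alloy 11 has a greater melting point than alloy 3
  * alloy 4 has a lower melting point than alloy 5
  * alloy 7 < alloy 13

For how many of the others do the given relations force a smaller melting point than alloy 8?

From alloy 8 the given relations immediately reach alloy 14, alloy 12, alloy 15, alloy 17.
From those, alloy 4, alloy 18, alloy 16, alloy 13, alloy 3 — 9 in total.
From those, alloy 7 — 10 in total.
No other element is forced below alloy 8 by the given relations, so the count is 10.

10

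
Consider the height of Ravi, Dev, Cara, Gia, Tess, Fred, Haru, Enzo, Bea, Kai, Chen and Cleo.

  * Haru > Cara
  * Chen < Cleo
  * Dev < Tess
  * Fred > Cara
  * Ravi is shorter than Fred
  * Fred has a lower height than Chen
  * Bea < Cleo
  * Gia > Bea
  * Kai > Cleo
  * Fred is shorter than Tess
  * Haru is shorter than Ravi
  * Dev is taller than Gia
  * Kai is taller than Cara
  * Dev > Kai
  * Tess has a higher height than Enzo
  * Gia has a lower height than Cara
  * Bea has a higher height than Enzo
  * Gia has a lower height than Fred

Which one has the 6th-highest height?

Chaining the given pairs: Enzo < Bea < Gia < Cara < Haru < Ravi < Fred < Chen < Cleo < Kai < Dev < Tess.
The 6th largest is Fred.

Fred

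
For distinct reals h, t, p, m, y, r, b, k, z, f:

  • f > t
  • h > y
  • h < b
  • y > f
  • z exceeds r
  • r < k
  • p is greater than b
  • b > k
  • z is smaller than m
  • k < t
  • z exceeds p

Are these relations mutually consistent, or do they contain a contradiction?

The single ordering r < k < t < f < y < h < b < p < z < m satisfies every listed relation, so no contradiction arises.

consistent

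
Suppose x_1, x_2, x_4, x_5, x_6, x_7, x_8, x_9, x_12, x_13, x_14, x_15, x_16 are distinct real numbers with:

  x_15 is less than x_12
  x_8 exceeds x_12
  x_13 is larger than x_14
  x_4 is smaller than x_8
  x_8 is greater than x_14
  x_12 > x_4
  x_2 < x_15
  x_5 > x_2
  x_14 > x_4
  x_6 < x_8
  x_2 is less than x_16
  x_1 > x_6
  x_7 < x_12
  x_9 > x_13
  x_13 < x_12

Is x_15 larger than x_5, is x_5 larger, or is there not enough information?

undetermined

Following every chain through x_5: below x_5 we get x_2.
x_15 is not reached, and no chain runs the other way from x_15 to x_5.
So the given relations leave the order of x_5 and x_15 undetermined.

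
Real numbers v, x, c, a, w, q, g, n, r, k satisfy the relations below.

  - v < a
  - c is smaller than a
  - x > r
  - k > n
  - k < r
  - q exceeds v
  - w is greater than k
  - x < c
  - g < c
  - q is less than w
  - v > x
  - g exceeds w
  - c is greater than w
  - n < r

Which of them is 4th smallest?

The consecutive relations fix a unique order: n < k < r < x < v < q < w < g < c < a.
Counting 4 from the smallest end gives x.

x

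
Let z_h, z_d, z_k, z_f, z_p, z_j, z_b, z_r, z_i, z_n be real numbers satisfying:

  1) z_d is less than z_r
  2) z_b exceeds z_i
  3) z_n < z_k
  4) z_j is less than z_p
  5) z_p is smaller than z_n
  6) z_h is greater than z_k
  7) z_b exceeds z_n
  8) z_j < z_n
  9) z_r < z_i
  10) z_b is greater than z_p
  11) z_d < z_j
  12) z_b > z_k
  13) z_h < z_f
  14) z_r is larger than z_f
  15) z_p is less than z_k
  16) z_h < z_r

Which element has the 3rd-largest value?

z_r

Chaining the given pairs: z_d < z_j < z_p < z_n < z_k < z_h < z_f < z_r < z_i < z_b.
The 3rd largest is z_r.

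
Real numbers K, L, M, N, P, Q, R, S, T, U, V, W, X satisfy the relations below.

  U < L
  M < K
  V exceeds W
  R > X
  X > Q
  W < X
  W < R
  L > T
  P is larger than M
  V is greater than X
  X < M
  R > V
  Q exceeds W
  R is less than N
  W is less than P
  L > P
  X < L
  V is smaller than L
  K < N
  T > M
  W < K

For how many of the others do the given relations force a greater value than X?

8

Directly above X: M, V, R, L.
One step further: T, P, K, N (8 so far).
Nothing else is reachable above X; 8 in all.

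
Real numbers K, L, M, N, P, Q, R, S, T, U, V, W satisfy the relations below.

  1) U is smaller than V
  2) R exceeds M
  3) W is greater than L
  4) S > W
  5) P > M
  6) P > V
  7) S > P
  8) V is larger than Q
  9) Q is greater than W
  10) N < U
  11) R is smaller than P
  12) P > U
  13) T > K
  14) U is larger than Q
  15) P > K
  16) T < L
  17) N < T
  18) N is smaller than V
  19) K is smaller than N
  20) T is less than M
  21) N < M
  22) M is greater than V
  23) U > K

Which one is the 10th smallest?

R

Chaining the given pairs: K < N < T < L < W < Q < U < V < M < R < P < S.
Counting 10 from the smallest end gives R.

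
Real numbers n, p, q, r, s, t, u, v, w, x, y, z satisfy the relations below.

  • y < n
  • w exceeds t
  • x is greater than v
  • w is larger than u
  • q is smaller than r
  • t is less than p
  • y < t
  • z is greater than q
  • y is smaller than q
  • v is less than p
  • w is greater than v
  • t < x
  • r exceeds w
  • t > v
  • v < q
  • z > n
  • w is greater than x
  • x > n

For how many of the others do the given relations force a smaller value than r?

8

Directly below r: q, w.
One step further: v, y, t, u, x (7 so far).
One step further: n (8 so far).
No other element is forced below r by the given relations, so the count is 8.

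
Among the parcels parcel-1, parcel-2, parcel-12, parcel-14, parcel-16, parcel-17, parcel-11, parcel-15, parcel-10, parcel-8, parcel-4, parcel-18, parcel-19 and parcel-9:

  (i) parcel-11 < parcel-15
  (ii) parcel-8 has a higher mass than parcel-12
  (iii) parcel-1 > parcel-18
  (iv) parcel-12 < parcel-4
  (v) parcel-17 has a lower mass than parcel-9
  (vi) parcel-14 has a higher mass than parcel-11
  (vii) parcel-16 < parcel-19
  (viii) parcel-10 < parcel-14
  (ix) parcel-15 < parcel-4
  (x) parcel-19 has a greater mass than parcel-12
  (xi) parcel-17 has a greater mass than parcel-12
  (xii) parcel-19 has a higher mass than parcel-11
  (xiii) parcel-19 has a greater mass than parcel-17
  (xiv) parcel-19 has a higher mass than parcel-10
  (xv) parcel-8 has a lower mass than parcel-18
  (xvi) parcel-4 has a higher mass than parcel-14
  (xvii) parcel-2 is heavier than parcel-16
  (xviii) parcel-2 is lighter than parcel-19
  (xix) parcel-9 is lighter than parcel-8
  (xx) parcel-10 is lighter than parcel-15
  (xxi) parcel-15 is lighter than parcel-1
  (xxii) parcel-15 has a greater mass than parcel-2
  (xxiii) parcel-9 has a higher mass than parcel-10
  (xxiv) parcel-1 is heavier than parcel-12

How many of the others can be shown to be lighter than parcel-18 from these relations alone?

5

Directly below parcel-18: parcel-8.
One step further: parcel-12, parcel-9 (3 so far).
One step further: parcel-10, parcel-17 (5 so far).
Nothing else is reachable below parcel-18; 5 in all.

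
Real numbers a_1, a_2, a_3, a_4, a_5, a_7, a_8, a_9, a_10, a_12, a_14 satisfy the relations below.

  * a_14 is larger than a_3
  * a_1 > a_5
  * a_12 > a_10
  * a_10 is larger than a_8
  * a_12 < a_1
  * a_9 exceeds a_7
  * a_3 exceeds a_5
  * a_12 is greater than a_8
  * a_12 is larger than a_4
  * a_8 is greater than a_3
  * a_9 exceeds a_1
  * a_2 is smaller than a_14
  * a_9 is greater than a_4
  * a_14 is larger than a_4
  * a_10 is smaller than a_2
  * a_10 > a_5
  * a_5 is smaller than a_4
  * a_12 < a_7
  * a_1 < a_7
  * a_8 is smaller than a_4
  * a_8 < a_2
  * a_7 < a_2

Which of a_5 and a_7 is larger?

a_7

Link the given pairs in sequence: a_5 < a_3; a_3 < a_8; a_8 < a_10; a_10 < a_12; a_12 < a_1; a_1 < a_7.
Together: a_5 < a_3 < a_8 < a_10 < a_12 < a_1 < a_7.
So a_5 < a_7; a_7 is the larger of the two.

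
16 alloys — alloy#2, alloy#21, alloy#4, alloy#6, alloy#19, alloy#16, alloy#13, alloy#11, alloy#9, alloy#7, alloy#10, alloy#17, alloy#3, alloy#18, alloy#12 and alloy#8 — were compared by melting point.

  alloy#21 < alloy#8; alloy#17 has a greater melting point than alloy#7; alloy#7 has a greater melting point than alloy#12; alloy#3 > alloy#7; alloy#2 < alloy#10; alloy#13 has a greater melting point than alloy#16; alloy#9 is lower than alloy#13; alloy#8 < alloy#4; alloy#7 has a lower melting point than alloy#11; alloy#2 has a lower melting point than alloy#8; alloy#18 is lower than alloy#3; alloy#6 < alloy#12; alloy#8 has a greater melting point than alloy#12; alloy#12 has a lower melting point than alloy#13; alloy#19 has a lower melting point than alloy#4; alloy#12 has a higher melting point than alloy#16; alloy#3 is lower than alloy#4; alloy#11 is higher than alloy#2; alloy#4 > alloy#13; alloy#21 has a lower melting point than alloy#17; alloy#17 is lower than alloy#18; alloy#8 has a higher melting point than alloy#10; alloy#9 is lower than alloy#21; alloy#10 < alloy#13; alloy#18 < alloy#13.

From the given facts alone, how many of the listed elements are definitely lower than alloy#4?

14

From alloy#4 the given relations immediately reach alloy#19, alloy#3, alloy#13, alloy#8.
From those, alloy#16, alloy#12, alloy#9, alloy#7, alloy#2, alloy#10, alloy#21, alloy#18 — 12 in total.
From those, alloy#6, alloy#17 — 14 in total.
No other element is forced below alloy#4 by the given relations, so the count is 14.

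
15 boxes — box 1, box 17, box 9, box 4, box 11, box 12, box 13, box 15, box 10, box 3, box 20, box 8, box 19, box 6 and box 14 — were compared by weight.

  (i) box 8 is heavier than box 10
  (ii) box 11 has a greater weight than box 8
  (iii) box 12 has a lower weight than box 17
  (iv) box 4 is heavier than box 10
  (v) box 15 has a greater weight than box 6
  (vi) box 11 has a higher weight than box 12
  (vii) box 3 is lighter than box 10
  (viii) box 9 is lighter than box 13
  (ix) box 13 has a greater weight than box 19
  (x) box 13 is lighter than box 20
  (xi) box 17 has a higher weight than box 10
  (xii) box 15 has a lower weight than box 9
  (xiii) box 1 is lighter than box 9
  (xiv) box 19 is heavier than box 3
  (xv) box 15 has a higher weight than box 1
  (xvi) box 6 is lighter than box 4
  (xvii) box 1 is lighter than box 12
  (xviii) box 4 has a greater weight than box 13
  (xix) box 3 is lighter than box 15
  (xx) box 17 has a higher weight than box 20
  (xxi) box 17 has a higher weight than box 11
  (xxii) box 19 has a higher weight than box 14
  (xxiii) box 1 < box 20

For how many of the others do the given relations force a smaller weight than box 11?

5

The elements the relations force below box 11 are box 3, box 10, box 8, box 1, box 12 — no chain reaches any other.
That is 5.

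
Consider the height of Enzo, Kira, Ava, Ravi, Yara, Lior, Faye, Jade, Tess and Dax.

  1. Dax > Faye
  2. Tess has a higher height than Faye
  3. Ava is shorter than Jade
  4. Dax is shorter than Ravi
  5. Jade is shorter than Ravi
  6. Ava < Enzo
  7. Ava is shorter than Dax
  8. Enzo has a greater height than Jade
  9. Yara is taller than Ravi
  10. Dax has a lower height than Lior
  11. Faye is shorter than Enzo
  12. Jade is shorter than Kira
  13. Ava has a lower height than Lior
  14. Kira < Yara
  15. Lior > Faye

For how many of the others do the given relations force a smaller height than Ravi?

From Ravi the given relations immediately reach Jade, Dax.
From those, Ava, Faye — 4 in total.
No other element is forced below Ravi by the given relations, so the count is 4.

4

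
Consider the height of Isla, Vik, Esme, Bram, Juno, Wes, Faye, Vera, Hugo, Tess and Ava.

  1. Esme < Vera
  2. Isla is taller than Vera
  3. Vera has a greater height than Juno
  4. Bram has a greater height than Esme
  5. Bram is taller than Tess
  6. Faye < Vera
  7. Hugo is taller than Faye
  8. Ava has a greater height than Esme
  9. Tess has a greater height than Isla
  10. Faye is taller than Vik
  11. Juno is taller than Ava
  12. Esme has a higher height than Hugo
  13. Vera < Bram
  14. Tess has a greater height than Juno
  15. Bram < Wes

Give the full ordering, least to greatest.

Each adjacent pair is fixed by a given relation: Vik < Faye; Faye < Hugo; Hugo < Esme; Esme < Ava; Ava < Juno; Juno < Vera; Vera < Isla; Isla < Tess; Tess < Bram; Bram < Wes. Chaining them end to end gives the full order.

Vik < Faye < Hugo < Esme < Ava < Juno < Vera < Isla < Tess < Bram < Wes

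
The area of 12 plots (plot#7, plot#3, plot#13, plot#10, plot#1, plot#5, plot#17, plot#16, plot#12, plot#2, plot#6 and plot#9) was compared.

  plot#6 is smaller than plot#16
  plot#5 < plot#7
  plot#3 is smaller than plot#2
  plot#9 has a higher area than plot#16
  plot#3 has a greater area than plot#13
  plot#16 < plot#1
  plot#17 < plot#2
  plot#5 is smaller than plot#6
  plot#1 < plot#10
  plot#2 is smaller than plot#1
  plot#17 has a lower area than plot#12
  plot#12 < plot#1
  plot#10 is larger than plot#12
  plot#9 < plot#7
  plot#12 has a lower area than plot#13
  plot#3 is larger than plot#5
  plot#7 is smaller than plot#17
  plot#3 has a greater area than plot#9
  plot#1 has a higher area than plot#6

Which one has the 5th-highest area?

plot#13

The consecutive relations fix a unique order: plot#5 < plot#6 < plot#16 < plot#9 < plot#7 < plot#17 < plot#12 < plot#13 < plot#3 < plot#2 < plot#1 < plot#10.
Counting 5 from the largest end gives plot#13.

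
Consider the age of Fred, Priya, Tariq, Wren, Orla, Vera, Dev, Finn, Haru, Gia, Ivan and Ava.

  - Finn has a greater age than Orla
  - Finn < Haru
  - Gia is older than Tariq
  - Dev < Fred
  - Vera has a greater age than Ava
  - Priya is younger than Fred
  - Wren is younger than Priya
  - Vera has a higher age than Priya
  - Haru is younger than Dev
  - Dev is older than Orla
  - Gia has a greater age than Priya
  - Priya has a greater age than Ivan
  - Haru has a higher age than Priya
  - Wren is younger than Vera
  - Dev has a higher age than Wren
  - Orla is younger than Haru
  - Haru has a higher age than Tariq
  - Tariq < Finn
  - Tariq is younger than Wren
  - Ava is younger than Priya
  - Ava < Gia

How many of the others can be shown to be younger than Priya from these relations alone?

4

The elements the relations force below Priya are Tariq, Ivan, Ava, Wren — no chain reaches any other.
That is 4.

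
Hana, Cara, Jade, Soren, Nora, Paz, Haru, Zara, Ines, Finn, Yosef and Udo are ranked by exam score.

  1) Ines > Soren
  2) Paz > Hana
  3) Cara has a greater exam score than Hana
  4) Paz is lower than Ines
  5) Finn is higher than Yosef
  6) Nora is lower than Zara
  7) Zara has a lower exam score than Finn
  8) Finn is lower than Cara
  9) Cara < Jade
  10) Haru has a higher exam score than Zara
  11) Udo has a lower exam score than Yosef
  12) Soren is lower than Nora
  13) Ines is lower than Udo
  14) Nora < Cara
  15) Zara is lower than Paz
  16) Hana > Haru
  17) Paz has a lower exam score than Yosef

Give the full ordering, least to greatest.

Soren < Nora < Zara < Haru < Hana < Paz < Ines < Udo < Yosef < Finn < Cara < Jade

Nothing is placed below Soren, so it is least; from there Soren < Nora; Nora < Zara; Zara < Haru; Haru < Hana; Hana < Paz; Paz < Ines; Ines < Udo; Udo < Yosef; Yosef < Finn; Finn < Cara; Cara < Jade, each given directly.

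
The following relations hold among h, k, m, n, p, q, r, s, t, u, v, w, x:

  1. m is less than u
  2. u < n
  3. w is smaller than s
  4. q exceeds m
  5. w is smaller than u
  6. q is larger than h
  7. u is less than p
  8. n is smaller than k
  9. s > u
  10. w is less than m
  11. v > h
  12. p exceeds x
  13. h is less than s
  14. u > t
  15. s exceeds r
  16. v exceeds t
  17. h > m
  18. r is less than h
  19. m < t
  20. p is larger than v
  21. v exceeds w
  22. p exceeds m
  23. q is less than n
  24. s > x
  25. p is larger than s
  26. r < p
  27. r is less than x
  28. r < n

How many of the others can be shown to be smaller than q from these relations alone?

4

From q the given relations immediately reach m, h.
From those, w, r — 4 in total.
No other element is forced below q by the given relations, so the count is 4.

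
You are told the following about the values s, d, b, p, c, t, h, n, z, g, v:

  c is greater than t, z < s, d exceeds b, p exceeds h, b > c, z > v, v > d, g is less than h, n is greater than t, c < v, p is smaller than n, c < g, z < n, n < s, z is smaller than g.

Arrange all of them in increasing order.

t < c < b < d < v < z < g < h < p < n < s

Nothing is placed below t, so it is least; from there t < c; c < b; b < d; d < v; v < z; z < g; g < h; h < p; p < n; n < s, each given directly.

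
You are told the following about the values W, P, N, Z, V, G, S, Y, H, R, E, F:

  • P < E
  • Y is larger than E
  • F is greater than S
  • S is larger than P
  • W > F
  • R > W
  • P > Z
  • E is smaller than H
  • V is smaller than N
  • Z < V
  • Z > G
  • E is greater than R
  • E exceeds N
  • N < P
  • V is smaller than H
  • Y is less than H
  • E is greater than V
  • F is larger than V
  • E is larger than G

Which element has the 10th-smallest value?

Chaining the given pairs: G < Z < V < N < P < S < F < W < R < E < Y < H.
Counting 10 from the smallest end gives E.

E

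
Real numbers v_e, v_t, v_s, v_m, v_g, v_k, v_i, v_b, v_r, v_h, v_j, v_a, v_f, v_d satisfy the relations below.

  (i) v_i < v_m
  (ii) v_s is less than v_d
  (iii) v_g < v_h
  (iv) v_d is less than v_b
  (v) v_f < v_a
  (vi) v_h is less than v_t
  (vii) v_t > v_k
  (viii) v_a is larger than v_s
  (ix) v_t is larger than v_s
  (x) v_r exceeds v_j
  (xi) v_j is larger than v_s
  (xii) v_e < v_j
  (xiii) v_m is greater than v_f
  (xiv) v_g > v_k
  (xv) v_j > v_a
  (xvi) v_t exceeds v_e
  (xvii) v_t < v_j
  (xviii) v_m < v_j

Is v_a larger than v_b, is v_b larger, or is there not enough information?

Following every chain through v_a: above v_a we get v_j, v_r; below v_a we get v_f, v_s.
v_b is not reached, and no chain runs the other way from v_b to v_a.
So the given relations leave the order of v_a and v_b undetermined.

undetermined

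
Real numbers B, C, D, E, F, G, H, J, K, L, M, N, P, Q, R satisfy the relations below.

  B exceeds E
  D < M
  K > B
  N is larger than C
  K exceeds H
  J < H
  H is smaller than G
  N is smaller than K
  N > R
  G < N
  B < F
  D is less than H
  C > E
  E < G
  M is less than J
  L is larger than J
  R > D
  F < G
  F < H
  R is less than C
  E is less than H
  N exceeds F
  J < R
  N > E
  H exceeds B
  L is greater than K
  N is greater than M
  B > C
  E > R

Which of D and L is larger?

Chaining the given relations: D < M < J < R < E < C < B < F < H < G < N < K < L.
So D < L; L is the larger of the two.

L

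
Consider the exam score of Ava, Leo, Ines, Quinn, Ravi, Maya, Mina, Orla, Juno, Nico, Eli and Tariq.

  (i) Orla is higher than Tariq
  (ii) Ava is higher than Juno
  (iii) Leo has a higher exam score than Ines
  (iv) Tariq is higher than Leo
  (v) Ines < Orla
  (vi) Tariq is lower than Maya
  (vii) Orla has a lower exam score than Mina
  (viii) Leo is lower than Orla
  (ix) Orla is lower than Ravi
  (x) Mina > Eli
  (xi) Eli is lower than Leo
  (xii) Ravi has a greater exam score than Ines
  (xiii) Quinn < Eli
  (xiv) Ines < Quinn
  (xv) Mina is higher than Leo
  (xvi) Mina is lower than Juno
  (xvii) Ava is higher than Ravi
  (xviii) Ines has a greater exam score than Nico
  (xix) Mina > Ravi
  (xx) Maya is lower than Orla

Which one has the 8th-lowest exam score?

Chaining the given pairs: Nico < Ines < Quinn < Eli < Leo < Tariq < Maya < Orla < Ravi < Mina < Juno < Ava.
The 8th smallest is Orla.

Orla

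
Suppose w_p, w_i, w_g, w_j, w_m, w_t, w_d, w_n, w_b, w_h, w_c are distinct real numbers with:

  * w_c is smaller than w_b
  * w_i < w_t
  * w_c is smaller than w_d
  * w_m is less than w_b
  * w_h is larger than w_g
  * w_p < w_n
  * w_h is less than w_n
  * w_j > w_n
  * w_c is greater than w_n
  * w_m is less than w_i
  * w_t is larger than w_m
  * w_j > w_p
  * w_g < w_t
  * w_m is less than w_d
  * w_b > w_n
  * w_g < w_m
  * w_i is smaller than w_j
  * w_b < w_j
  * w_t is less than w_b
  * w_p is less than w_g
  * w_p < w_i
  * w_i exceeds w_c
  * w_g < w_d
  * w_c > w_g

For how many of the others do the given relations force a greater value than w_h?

Directly above w_h: w_n.
One step further: w_c, w_b, w_j (4 so far).
One step further: w_i, w_d (6 so far).
One step further: w_t (7 so far).
Nothing else is reachable above w_h; 7 in all.

7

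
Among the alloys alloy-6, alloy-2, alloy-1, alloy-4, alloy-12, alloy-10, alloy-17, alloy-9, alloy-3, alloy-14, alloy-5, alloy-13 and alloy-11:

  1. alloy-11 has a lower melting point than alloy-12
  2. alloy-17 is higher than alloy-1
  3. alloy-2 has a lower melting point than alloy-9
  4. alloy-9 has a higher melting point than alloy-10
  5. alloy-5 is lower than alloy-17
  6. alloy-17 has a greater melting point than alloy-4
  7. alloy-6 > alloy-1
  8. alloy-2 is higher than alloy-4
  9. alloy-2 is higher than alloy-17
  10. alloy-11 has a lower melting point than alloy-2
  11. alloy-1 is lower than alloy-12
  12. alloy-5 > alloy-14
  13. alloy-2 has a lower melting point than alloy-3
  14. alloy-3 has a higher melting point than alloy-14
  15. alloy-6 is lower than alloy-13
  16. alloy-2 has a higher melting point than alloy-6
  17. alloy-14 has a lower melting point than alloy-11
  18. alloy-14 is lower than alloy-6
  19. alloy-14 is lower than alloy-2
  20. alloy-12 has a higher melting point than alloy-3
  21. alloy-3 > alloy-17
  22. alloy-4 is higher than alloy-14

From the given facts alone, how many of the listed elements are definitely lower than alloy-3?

8

From alloy-3 the given relations immediately reach alloy-14, alloy-17, alloy-2.
From those, alloy-1, alloy-6, alloy-4, alloy-5, alloy-11 — 8 in total.
No other element is forced below alloy-3 by the given relations, so the count is 8.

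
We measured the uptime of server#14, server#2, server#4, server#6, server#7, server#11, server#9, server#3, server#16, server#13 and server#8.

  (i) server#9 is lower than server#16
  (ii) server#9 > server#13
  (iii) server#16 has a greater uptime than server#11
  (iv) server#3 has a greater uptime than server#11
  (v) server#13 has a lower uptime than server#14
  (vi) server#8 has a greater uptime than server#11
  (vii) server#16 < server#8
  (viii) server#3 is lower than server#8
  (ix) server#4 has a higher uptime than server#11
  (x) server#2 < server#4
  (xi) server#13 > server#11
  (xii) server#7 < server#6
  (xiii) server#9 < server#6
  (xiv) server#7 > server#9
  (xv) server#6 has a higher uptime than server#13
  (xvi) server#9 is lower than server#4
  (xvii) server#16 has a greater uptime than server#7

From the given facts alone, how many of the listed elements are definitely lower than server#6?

4

Directly below server#6: server#13, server#9, server#7.
One step further: server#11 (4 so far).
No other element is forced below server#6 by the given relations, so the count is 4.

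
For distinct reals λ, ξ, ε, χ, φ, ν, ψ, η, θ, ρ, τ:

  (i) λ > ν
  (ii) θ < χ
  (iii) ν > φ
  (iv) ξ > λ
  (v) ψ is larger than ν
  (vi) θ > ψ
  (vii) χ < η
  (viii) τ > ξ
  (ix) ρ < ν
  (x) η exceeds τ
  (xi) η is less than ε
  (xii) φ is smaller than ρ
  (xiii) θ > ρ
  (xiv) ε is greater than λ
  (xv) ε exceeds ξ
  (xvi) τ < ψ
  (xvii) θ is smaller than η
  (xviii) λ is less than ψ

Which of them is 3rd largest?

Piecing the relations together gives one ordering: φ < ρ < ν < λ < ξ < τ < ψ < θ < χ < η < ε.
The 3rd largest is χ.

χ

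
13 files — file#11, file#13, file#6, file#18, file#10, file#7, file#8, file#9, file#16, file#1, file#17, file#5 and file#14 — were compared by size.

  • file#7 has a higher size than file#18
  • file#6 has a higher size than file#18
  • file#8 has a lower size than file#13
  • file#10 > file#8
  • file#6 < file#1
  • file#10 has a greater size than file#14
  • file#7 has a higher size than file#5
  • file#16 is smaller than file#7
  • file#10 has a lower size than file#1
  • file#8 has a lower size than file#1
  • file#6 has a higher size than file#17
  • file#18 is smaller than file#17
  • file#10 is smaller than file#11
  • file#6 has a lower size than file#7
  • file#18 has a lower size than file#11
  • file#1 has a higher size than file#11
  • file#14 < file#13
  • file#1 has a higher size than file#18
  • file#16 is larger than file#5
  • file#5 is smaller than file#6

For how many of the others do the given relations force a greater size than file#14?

From file#14 the given relations immediately reach file#13, file#10.
From those, file#11, file#1 — 4 in total.
No other element is forced above file#14 by the given relations, so the count is 4.

4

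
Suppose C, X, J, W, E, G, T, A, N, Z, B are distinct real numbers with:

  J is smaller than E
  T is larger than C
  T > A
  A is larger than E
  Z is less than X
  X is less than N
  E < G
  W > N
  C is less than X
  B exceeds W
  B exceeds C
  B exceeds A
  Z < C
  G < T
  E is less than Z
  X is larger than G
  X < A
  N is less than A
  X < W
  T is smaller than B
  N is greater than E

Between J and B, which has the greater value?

B

Link the given pairs in sequence: J < E; E < Z; Z < C; C < X; X < N; N < A; A < B.
Together: J < E < Z < C < X < N < A < B.
So J < B; B is the larger of the two.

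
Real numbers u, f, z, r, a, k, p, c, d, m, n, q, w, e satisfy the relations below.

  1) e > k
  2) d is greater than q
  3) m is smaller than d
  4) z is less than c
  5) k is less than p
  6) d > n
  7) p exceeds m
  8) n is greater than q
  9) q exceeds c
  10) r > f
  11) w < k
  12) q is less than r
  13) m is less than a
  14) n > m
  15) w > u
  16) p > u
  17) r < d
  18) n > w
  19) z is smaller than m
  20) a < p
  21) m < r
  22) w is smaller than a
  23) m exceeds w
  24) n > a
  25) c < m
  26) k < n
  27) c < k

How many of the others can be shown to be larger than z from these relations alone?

The elements the relations force above z are c, m, q, k, a, n, r, e, d, p — no chain reaches any other.
That is 10.

10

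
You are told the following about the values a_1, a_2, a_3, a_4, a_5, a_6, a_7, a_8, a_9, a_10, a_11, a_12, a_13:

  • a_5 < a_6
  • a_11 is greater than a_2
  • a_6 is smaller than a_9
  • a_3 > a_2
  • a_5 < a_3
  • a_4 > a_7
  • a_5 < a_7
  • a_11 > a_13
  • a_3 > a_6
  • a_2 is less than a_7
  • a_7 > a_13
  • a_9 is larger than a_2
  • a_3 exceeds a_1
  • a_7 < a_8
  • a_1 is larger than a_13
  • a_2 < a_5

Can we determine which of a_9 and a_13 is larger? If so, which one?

Following every chain through a_13: above a_13 we get a_1, a_7, a_8, a_11, a_4, a_3.
a_9 is not reached, and no chain runs the other way from a_9 to a_13.
So the given relations leave the order of a_13 and a_9 undetermined.

undetermined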